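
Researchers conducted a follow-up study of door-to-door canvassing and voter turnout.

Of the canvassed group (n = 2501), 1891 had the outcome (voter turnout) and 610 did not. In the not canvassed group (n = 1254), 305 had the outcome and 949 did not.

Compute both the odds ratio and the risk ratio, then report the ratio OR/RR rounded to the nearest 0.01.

3.10

From the description: a = 1891, b = 610, c = 305, d = 949.
OR = (1891·949)/(610·305) = 1794559/186050 = 9.64557
Risk in exposed = 1891/2501 = 0.75610; risk in unexposed = 305/1254 = 0.24322; RR = 3.10868
OR/RR = 9.64557 / 3.10868 = 3.10279
The outcome is not rare, so the OR lies further from 1 than the RR.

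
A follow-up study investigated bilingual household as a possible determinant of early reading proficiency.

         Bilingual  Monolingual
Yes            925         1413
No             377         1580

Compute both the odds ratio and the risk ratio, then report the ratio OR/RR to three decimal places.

1.823

Reading the table with exposure as columns: a = 925 (Bilingual, case), b = 377 (Bilingual, non-case), c = 1413 (Monolingual, case), d = 1580.
OR = (925·1580)/(377·1413) = 1461500/532701 = 2.74357
Risk in exposed = 925/1302 = 0.71045; risk in unexposed = 1413/2993 = 0.47210; RR = 1.50486
OR/RR = 2.74357 / 1.50486 = 1.82314
The outcome is not rare, so the OR lies further from 1 than the RR.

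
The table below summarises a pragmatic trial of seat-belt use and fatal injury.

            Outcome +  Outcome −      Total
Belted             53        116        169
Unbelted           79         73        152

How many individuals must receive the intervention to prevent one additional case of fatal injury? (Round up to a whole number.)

Risk in treated group = 53/169 = 0.31361; risk in control = 79/152 = 0.51974.
Absolute risk reduction = 0.51974 − 0.31361 = 0.20613
NNT = 1 / ARR = 1 / 0.20613 = 4.851 → round up → 5

5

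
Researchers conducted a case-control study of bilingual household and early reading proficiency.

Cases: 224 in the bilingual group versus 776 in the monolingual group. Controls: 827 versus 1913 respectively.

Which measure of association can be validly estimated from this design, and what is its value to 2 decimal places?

0.67

From the description: a = 224, b = 827, c = 776, d = 1913.
This is a case-control study: participants were sampled on outcome status, so risks in the source population cannot be estimated directly — relative risk is not valid here. The odds ratio is the appropriate measure.
OR = (a·d)/(b·c) = (224 × 1913) / (827 × 776) = 428512 / 641752 = 0.66772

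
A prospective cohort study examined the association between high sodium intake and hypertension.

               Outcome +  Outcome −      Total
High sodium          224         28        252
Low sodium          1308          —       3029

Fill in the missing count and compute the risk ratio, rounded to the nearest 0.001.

The missing cell is in the unexposed row: 3029 − 1308 = 1721.
So a = 224, b = 28, c = 1308, d = 1721.
RR = [a/(a+b)] / [c/(c+d)] = (224/252) / (1308/3029) = 0.88889/0.43183 = 2.05844

2.058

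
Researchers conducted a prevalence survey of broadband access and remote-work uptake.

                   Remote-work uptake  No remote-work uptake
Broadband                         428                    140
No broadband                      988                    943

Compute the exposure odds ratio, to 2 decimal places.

Cells: a = 428, b = 140, c = 988, d = 943.
OR = (a·d)/(b·c) = (428 × 943) / (140 × 988) = 403604 / 138320 = 2.91790
The odds of remote-work uptake are about 2.92 times as high in the broadband group.

2.92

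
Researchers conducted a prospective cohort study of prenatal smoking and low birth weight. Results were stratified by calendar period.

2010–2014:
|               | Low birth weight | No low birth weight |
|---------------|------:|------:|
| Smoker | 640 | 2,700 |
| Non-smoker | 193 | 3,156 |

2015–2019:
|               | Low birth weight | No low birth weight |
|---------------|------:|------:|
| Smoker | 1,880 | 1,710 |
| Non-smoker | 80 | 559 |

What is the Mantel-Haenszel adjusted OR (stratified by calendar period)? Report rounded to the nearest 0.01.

OR_MH = Σ(aᵢdᵢ/nᵢ) / Σ(bᵢcᵢ/nᵢ), where nᵢ is the stratum total.
Stratum 1 (2010–2014): n = 6689; a·d/n = 640·3156/6689 = 301.9644; b·c/n = 2700·193/6689 = 77.9040
Stratum 2 (2015–2019): n = 4229; a·d/n = 1880·559/4229 = 248.5032; b·c/n = 1710·80/4229 = 32.3481
OR_MH = (301.9644 + 248.5032) / (77.9040 + 32.3481) = 550.4676 / 110.2521 = 4.99281

4.99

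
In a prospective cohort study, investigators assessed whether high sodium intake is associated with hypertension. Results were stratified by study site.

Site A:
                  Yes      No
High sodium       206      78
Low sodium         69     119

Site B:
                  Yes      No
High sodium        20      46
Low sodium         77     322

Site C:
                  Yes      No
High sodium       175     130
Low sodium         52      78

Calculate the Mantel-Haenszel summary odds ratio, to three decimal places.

OR_MH = Σ(aᵢdᵢ/nᵢ) / Σ(bᵢcᵢ/nᵢ), where nᵢ is the stratum total.
Stratum 1 (Site A): n = 472; a·d/n = 206·119/472 = 51.9364; b·c/n = 78·69/472 = 11.4025
Stratum 2 (Site B): n = 465; a·d/n = 20·322/465 = 13.8495; b·c/n = 46·77/465 = 7.6172
Stratum 3 (Site C): n = 435; a·d/n = 175·78/435 = 31.3793; b·c/n = 130·52/435 = 15.5402
OR_MH = (51.9364 + 13.8495 + 31.3793) / (11.4025 + 7.6172 + 15.5402) = 97.1652 / 34.5600 = 2.81150

2.811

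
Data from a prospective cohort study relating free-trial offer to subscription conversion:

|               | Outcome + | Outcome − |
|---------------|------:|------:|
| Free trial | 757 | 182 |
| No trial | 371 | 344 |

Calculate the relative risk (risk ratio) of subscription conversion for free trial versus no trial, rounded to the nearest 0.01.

Cells: a = 757, b = 182, c = 371, d = 344.
Risk in exposed = 757/939 = 0.80618; risk in unexposed = 371/715 = 0.51888.
RR = 0.80618 / 0.51888 = 1.55368
The risk among the exposed is 1.55 times that among the unexposed.

1.55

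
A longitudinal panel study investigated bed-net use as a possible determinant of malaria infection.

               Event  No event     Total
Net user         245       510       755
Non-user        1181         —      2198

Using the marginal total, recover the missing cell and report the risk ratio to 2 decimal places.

The missing cell is in the unexposed row: 2198 − 1181 = 1017.
So a = 245, b = 510, c = 1181, d = 1017.
RR = [a/(a+b)] / [c/(c+d)] = (245/755) / (1181/2198) = 0.32450/0.53731 = 0.60394

0.60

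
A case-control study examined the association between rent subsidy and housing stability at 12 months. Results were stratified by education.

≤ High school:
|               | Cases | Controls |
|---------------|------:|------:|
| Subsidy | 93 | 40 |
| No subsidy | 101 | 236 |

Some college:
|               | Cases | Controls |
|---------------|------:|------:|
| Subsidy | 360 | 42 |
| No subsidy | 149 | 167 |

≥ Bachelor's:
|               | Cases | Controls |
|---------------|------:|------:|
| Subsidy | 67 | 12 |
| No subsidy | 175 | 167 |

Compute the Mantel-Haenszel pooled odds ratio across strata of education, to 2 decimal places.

7.04

OR_MH = Σ(aᵢdᵢ/nᵢ) / Σ(bᵢcᵢ/nᵢ), where nᵢ is the stratum total.
Stratum 1 (≤ High school): n = 470; a·d/n = 93·236/470 = 46.6979; b·c/n = 40·101/470 = 8.5957
Stratum 2 (Some college): n = 718; a·d/n = 360·167/718 = 83.7326; b·c/n = 42·149/718 = 8.7159
Stratum 3 (≥ Bachelor's): n = 421; a·d/n = 67·167/421 = 26.5772; b·c/n = 12·175/421 = 4.9881
OR_MH = (46.6979 + 83.7326 + 26.5772) / (8.5957 + 8.7159 + 4.9881) = 157.0077 / 22.2997 = 7.04078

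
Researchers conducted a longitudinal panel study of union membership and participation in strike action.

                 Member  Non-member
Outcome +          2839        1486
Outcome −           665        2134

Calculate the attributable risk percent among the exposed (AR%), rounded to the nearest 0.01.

49.33

Reading the table with exposure as columns: a = 2839 (Member, case), b = 665 (Member, non-case), c = 1486 (Non-member, case), d = 2134.
Risk in exposed = 2839/3504 = 0.81022; risk in unexposed = 1486/3620 = 0.41050.
RR = 0.81022/0.41050 = 1.97375
AR% = (RR − 1)/RR × 100 = (1.97375 − 1)/1.97375 × 100 = 49.3349%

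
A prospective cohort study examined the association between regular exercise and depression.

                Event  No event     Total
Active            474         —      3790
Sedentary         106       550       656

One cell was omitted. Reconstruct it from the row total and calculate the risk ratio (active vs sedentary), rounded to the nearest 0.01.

The missing cell is in the exposed row: 3790 − 474 = 3316.
So a = 474, b = 3316, c = 106, d = 550.
RR = [a/(a+b)] / [c/(c+d)] = (474/3790) / (106/656) = 0.12507/0.16159 = 0.77399

0.77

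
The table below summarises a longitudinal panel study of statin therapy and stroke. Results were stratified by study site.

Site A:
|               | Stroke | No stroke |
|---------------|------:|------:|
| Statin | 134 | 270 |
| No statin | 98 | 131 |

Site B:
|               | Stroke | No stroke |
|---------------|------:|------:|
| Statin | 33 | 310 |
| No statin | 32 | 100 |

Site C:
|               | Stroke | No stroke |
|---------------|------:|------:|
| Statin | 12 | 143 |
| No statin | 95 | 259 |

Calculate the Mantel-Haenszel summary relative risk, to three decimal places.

0.576

RR_MH = Σ(aᵢ·n₀ᵢ/nᵢ) / Σ(cᵢ·n₁ᵢ/nᵢ), with n₁ᵢ = aᵢ+bᵢ (exposed), n₀ᵢ = cᵢ+dᵢ (unexposed), nᵢ = n₁ᵢ+n₀ᵢ.
Stratum 1 (Site A): n₁ = 404, n₀ = 229, n = 633; a·n₀/n = 134·229/633 = 48.4771; c·n₁/n = 98·404/633 = 62.5466
Stratum 2 (Site B): n₁ = 343, n₀ = 132, n = 475; a·n₀/n = 33·132/475 = 9.1705; c·n₁/n = 32·343/475 = 23.1074
Stratum 3 (Site C): n₁ = 155, n₀ = 354, n = 509; a·n₀/n = 12·354/509 = 8.3458; c·n₁/n = 95·155/509 = 28.9293
RR_MH = (48.4771 + 9.1705 + 8.3458) / (62.5466 + 23.1074 + 28.9293) = 65.9934 / 114.5832 = 0.57594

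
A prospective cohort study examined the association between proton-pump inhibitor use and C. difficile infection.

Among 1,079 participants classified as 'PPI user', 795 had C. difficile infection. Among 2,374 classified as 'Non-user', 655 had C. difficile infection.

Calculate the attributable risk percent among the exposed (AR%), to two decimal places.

62.55

From the description: a = 795, b = 284, c = 655, d = 1719.
Risk in exposed = 795/1079 = 0.73679; risk in unexposed = 655/2374 = 0.27591.
RR = 0.73679/0.27591 = 2.67045
AR% = (RR − 1)/RR × 100 = (2.67045 − 1)/2.67045 × 100 = 62.5532%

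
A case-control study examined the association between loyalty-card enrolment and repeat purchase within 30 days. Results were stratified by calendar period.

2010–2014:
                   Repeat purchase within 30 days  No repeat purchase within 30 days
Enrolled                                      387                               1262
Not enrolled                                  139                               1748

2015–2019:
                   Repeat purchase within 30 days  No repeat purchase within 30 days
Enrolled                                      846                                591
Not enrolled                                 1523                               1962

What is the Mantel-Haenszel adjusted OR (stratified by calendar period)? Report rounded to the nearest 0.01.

2.27

OR_MH = Σ(aᵢdᵢ/nᵢ) / Σ(bᵢcᵢ/nᵢ), where nᵢ is the stratum total.
Stratum 1 (2010–2014): n = 3536; a·d/n = 387·1748/3536 = 191.3111; b·c/n = 1262·139/3536 = 49.6092
Stratum 2 (2015–2019): n = 4922; a·d/n = 846·1962/4922 = 337.2312; b·c/n = 591·1523/4922 = 182.8714
OR_MH = (191.3111 + 337.2312) / (49.6092 + 182.8714) = 528.5423 / 232.4806 = 2.27349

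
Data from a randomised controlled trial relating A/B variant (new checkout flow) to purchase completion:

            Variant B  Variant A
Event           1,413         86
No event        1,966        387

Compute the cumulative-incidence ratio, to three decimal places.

2.300

Reading the table with exposure as columns: a = 1413 (Variant B, case), b = 1966 (Variant B, non-case), c = 86 (Variant A, case), d = 387.
Risk in exposed = 1413/3379 = 0.41817; risk in unexposed = 86/473 = 0.18182.
RR = 0.41817 / 0.18182 = 2.29994
The risk among the exposed is 2.30 times that among the unexposed.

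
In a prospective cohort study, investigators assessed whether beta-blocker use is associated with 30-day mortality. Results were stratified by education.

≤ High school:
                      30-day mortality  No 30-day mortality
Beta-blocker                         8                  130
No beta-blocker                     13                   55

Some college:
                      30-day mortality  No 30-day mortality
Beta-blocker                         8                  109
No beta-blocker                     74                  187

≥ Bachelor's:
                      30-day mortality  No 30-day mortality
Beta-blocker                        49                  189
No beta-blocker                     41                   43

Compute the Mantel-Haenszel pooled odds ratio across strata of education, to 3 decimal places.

0.236

OR_MH = Σ(aᵢdᵢ/nᵢ) / Σ(bᵢcᵢ/nᵢ), where nᵢ is the stratum total.
Stratum 1 (≤ High school): n = 206; a·d/n = 8·55/206 = 2.1359; b·c/n = 130·13/206 = 8.2039
Stratum 2 (Some college): n = 378; a·d/n = 8·187/378 = 3.9577; b·c/n = 109·74/378 = 21.3386
Stratum 3 (≥ Bachelor's): n = 322; a·d/n = 49·43/322 = 6.5435; b·c/n = 189·41/322 = 24.0652
OR_MH = (2.1359 + 3.9577 + 6.5435) / (8.2039 + 21.3386 + 24.0652) = 12.6371 / 53.6077 = 0.23573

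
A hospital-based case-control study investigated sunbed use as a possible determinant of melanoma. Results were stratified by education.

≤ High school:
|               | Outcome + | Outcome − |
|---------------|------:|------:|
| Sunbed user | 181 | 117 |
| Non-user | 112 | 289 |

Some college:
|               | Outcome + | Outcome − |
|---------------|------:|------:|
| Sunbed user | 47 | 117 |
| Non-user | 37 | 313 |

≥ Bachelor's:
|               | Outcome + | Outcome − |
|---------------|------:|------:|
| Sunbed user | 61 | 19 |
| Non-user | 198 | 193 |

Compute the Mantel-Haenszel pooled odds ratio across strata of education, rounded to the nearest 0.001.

OR_MH = Σ(aᵢdᵢ/nᵢ) / Σ(bᵢcᵢ/nᵢ), where nᵢ is the stratum total.
Stratum 1 (≤ High school): n = 699; a·d/n = 181·289/699 = 74.8340; b·c/n = 117·112/699 = 18.7468
Stratum 2 (Some college): n = 514; a·d/n = 47·313/514 = 28.6206; b·c/n = 117·37/514 = 8.4222
Stratum 3 (≥ Bachelor's): n = 471; a·d/n = 61·193/471 = 24.9958; b·c/n = 19·198/471 = 7.9873
OR_MH = (74.8340 + 28.6206 + 24.9958) / (18.7468 + 8.4222 + 7.9873) = 128.4504 / 35.1562 = 3.65370

3.654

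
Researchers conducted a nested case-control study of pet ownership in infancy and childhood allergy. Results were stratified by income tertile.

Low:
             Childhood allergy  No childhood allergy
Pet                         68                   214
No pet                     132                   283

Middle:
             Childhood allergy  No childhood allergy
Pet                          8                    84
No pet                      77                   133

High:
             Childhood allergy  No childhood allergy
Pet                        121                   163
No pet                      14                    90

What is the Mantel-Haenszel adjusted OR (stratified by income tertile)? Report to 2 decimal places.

OR_MH = Σ(aᵢdᵢ/nᵢ) / Σ(bᵢcᵢ/nᵢ), where nᵢ is the stratum total.
Stratum 1 (Low): n = 697; a·d/n = 68·283/697 = 27.6098; b·c/n = 214·132/697 = 40.5280
Stratum 2 (Middle): n = 302; a·d/n = 8·133/302 = 3.5232; b·c/n = 84·77/302 = 21.4172
Stratum 3 (High): n = 388; a·d/n = 121·90/388 = 28.0670; b·c/n = 163·14/388 = 5.8814
OR_MH = (27.6098 + 3.5232 + 28.0670) / (40.5280 + 21.4172 + 5.8814) = 59.1999 / 67.8266 = 0.87281

0.87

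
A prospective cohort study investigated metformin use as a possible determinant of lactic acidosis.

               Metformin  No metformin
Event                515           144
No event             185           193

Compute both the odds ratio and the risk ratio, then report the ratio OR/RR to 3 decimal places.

Reading the table with exposure as columns: a = 515 (Metformin, case), b = 185 (Metformin, non-case), c = 144 (No metformin, case), d = 193.
OR = (515·193)/(185·144) = 99395/26640 = 3.73104
Risk in exposed = 515/700 = 0.73571; risk in unexposed = 144/337 = 0.42730; RR = 1.72178
OR/RR = 3.73104 / 1.72178 = 2.16697
The outcome is not rare, so the OR lies further from 1 than the RR.

2.167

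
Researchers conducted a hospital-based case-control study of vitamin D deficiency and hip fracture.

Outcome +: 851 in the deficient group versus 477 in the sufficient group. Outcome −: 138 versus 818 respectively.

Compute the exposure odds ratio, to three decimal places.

10.575

From the description: a = 851, b = 138, c = 477, d = 818.
OR = (a·d)/(b·c) = (851 × 818) / (138 × 477) = 696118 / 65826 = 10.57512
The odds of hip fracture are about 10.58 times as high in the deficient group.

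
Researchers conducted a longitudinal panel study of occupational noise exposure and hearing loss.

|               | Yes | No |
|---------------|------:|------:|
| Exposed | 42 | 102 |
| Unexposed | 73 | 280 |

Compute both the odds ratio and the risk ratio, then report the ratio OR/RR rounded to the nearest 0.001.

1.120

Cells: a = 42, b = 102, c = 73, d = 280.
OR = (42·280)/(102·73) = 11760/7446 = 1.57937
Risk in exposed = 42/144 = 0.29167; risk in unexposed = 73/353 = 0.20680; RR = 1.41039
OR/RR = 1.57937 / 1.41039 = 1.11981
The outcome is not rare, so the OR lies further from 1 than the RR.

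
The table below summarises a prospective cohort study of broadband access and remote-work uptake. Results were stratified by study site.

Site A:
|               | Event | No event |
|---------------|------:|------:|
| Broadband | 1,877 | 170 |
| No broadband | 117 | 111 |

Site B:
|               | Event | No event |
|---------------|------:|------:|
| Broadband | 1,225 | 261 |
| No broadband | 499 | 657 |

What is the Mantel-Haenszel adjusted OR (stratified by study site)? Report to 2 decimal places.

6.83

OR_MH = Σ(aᵢdᵢ/nᵢ) / Σ(bᵢcᵢ/nᵢ), where nᵢ is the stratum total.
Stratum 1 (Site A): n = 2275; a·d/n = 1877·111/2275 = 91.5811; b·c/n = 170·117/2275 = 8.7429
Stratum 2 (Site B): n = 2642; a·d/n = 1225·657/2642 = 304.6272; b·c/n = 261·499/2642 = 49.2956
OR_MH = (91.5811 + 304.6272) / (8.7429 + 49.2956) = 396.2083 / 58.0385 = 6.82665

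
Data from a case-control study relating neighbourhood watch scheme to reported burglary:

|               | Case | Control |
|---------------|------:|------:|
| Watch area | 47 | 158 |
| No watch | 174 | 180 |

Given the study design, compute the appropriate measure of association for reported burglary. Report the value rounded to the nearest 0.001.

0.308

Cells: a = 47, b = 158, c = 174, d = 180.
This is a case-control study: participants were sampled on outcome status, so risks in the source population cannot be estimated directly — relative risk is not valid here. The odds ratio is the appropriate measure.
OR = (a·d)/(b·c) = (47 × 180) / (158 × 174) = 8460 / 27492 = 0.30773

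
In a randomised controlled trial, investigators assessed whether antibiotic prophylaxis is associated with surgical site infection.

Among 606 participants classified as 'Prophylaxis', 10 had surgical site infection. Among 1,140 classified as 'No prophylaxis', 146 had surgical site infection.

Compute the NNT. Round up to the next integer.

9

Risk in treated group = 10/606 = 0.01650; risk in control = 146/1140 = 0.12807.
Absolute risk reduction = 0.12807 − 0.01650 = 0.11157
NNT = 1 / ARR = 1 / 0.11157 = 8.963 → round up → 9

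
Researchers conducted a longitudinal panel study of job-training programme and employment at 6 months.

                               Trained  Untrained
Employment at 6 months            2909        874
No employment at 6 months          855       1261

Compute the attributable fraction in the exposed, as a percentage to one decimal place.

47.0

Reading the table with exposure as columns: a = 2909 (Trained, case), b = 855 (Trained, non-case), c = 874 (Untrained, case), d = 1261.
Risk in exposed = 2909/3764 = 0.77285; risk in unexposed = 874/2135 = 0.40937.
RR = 0.77285/0.40937 = 1.88791
AR% = (RR − 1)/RR × 100 = (1.88791 − 1)/1.88791 × 100 = 47.0313%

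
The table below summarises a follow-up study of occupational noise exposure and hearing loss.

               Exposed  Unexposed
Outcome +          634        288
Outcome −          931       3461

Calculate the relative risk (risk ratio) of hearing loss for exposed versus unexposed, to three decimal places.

5.273

Reading the table with exposure as columns: a = 634 (Exposed, case), b = 931 (Exposed, non-case), c = 288 (Unexposed, case), d = 3461.
Risk in exposed = 634/1565 = 0.40511; risk in unexposed = 288/3749 = 0.07682.
RR = 0.40511 / 0.07682 = 5.27349
The risk among the exposed is 5.27 times that among the unexposed.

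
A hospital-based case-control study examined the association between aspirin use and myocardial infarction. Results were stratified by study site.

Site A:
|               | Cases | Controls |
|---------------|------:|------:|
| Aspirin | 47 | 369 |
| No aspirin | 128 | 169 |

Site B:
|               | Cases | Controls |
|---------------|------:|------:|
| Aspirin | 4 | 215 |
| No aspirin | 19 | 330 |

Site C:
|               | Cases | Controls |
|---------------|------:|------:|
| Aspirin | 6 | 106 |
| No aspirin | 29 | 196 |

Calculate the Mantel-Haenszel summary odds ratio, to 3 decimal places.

0.205

OR_MH = Σ(aᵢdᵢ/nᵢ) / Σ(bᵢcᵢ/nᵢ), where nᵢ is the stratum total.
Stratum 1 (Site A): n = 713; a·d/n = 47·169/713 = 11.1403; b·c/n = 369·128/713 = 66.2440
Stratum 2 (Site B): n = 568; a·d/n = 4·330/568 = 2.3239; b·c/n = 215·19/568 = 7.1919
Stratum 3 (Site C): n = 337; a·d/n = 6·196/337 = 3.4896; b·c/n = 106·29/337 = 9.1217
OR_MH = (11.1403 + 2.3239 + 3.4896) / (66.2440 + 7.1919 + 9.1217) = 16.9538 / 82.5576 = 0.20536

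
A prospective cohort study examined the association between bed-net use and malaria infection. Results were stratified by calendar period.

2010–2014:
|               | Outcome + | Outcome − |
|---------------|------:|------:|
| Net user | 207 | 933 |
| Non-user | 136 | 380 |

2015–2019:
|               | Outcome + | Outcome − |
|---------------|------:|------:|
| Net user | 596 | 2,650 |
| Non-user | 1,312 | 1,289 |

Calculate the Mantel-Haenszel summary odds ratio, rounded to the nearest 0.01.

OR_MH = Σ(aᵢdᵢ/nᵢ) / Σ(bᵢcᵢ/nᵢ), where nᵢ is the stratum total.
Stratum 1 (2010–2014): n = 1656; a·d/n = 207·380/1656 = 47.5000; b·c/n = 933·136/1656 = 76.6232
Stratum 2 (2015–2019): n = 5847; a·d/n = 596·1289/5847 = 131.3911; b·c/n = 2650·1312/5847 = 594.6297
OR_MH = (47.5000 + 131.3911) / (76.6232 + 594.6297) = 178.8911 / 671.2529 = 0.26650

0.27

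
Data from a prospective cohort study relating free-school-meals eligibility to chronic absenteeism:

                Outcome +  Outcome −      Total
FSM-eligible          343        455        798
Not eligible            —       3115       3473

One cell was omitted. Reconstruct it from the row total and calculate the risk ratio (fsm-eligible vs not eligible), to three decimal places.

The missing cell is in the unexposed row: 3473 − 3115 = 358.
So a = 343, b = 455, c = 358, d = 3115.
RR = [a/(a+b)] / [c/(c+d)] = (343/798) / (358/3473) = 0.42982/0.10308 = 4.16978

4.170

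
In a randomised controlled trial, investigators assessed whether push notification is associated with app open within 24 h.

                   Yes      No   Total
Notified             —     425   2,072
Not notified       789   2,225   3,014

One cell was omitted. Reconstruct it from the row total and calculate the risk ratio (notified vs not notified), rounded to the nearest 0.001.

The missing cell is in the exposed row: 2072 − 425 = 1647.
So a = 1647, b = 425, c = 789, d = 2225.
RR = [a/(a+b)] / [c/(c+d)] = (1647/2072) / (789/3014) = 0.79488/0.26178 = 3.03648

3.036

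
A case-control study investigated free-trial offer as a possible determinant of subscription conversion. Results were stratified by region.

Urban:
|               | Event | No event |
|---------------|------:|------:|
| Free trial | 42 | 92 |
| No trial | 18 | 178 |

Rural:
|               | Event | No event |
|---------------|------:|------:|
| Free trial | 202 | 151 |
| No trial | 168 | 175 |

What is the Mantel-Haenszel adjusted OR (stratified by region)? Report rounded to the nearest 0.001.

1.771

OR_MH = Σ(aᵢdᵢ/nᵢ) / Σ(bᵢcᵢ/nᵢ), where nᵢ is the stratum total.
Stratum 1 (Urban): n = 330; a·d/n = 42·178/330 = 22.6545; b·c/n = 92·18/330 = 5.0182
Stratum 2 (Rural): n = 696; a·d/n = 202·175/696 = 50.7902; b·c/n = 151·168/696 = 36.4483
OR_MH = (22.6545 + 50.7902) / (5.0182 + 36.4483) = 73.4448 / 41.4665 = 1.77119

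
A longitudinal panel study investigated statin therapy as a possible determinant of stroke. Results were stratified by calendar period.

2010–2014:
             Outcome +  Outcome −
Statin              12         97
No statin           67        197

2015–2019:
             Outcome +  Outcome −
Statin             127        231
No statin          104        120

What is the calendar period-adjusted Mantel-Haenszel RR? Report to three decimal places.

RR_MH = Σ(aᵢ·n₀ᵢ/nᵢ) / Σ(cᵢ·n₁ᵢ/nᵢ), with n₁ᵢ = aᵢ+bᵢ (exposed), n₀ᵢ = cᵢ+dᵢ (unexposed), nᵢ = n₁ᵢ+n₀ᵢ.
Stratum 1 (2010–2014): n₁ = 109, n₀ = 264, n = 373; a·n₀/n = 12·264/373 = 8.4933; c·n₁/n = 67·109/373 = 19.5791
Stratum 2 (2015–2019): n₁ = 358, n₀ = 224, n = 582; a·n₀/n = 127·224/582 = 48.8797; c·n₁/n = 104·358/582 = 63.9725
RR_MH = (8.4933 + 48.8797) / (19.5791 + 63.9725) = 57.3730 / 83.5516 = 0.68668

0.687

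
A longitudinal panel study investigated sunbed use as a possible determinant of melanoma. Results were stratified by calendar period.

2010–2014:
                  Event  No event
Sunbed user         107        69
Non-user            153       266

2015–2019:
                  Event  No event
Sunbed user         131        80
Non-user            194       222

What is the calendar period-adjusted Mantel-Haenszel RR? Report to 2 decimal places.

1.47

RR_MH = Σ(aᵢ·n₀ᵢ/nᵢ) / Σ(cᵢ·n₁ᵢ/nᵢ), with n₁ᵢ = aᵢ+bᵢ (exposed), n₀ᵢ = cᵢ+dᵢ (unexposed), nᵢ = n₁ᵢ+n₀ᵢ.
Stratum 1 (2010–2014): n₁ = 176, n₀ = 419, n = 595; a·n₀/n = 107·419/595 = 75.3496; c·n₁/n = 153·176/595 = 45.2571
Stratum 2 (2015–2019): n₁ = 211, n₀ = 416, n = 627; a·n₀/n = 131·416/627 = 86.9155; c·n₁/n = 194·211/627 = 65.2855
RR_MH = (75.3496 + 86.9155) / (45.2571 + 65.2855) = 162.2651 / 110.5426 = 1.46790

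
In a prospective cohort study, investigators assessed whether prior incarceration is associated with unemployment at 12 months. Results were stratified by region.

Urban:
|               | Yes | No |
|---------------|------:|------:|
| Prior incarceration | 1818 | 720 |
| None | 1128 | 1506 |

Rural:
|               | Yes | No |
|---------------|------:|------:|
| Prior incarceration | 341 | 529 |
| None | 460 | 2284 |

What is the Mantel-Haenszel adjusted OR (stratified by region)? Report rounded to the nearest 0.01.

3.32

OR_MH = Σ(aᵢdᵢ/nᵢ) / Σ(bᵢcᵢ/nᵢ), where nᵢ is the stratum total.
Stratum 1 (Urban): n = 5172; a·d/n = 1818·1506/5172 = 529.3712; b·c/n = 720·1128/5172 = 157.0302
Stratum 2 (Rural): n = 3614; a·d/n = 341·2284/3614 = 215.5075; b·c/n = 529·460/3614 = 67.3326
OR_MH = (529.3712 + 215.5075) / (157.0302 + 67.3326) = 744.8787 / 224.3628 = 3.31997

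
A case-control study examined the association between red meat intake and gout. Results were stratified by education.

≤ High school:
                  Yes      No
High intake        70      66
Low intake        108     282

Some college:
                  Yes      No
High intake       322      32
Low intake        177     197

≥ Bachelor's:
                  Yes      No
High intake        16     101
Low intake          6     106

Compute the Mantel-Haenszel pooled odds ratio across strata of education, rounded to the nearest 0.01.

OR_MH = Σ(aᵢdᵢ/nᵢ) / Σ(bᵢcᵢ/nᵢ), where nᵢ is the stratum total.
Stratum 1 (≤ High school): n = 526; a·d/n = 70·282/526 = 37.5285; b·c/n = 66·108/526 = 13.5513
Stratum 2 (Some college): n = 728; a·d/n = 322·197/728 = 87.1346; b·c/n = 32·177/728 = 7.7802
Stratum 3 (≥ Bachelor's): n = 229; a·d/n = 16·106/229 = 7.4061; b·c/n = 101·6/229 = 2.6463
OR_MH = (37.5285 + 87.1346 + 7.4061) / (13.5513 + 7.7802 + 2.6463) = 132.0692 / 23.9778 = 5.50797

5.51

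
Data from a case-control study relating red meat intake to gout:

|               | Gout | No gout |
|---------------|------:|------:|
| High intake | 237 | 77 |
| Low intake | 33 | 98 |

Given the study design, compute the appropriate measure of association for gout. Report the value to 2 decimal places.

Cells: a = 237, b = 77, c = 33, d = 98.
This is a case-control study: participants were sampled on outcome status, so risks in the source population cannot be estimated directly — relative risk is not valid here. The odds ratio is the appropriate measure.
OR = (a·d)/(b·c) = (237 × 98) / (77 × 33) = 23226 / 2541 = 9.14050

9.14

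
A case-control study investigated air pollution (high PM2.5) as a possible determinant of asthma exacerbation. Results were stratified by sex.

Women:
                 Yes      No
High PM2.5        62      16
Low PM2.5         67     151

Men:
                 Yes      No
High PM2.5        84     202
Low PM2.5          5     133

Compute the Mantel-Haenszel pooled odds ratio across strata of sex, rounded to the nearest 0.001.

9.657

OR_MH = Σ(aᵢdᵢ/nᵢ) / Σ(bᵢcᵢ/nᵢ), where nᵢ is the stratum total.
Stratum 1 (Women): n = 296; a·d/n = 62·151/296 = 31.6284; b·c/n = 16·67/296 = 3.6216
Stratum 2 (Men): n = 424; a·d/n = 84·133/424 = 26.3491; b·c/n = 202·5/424 = 2.3821
OR_MH = (31.6284 + 26.3491) / (3.6216 + 2.3821) = 57.9774 / 6.0037 = 9.65696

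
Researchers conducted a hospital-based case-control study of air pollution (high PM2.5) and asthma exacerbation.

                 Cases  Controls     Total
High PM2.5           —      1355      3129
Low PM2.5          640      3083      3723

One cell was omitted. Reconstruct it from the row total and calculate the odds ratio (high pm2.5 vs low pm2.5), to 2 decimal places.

6.31

The missing cell is in the exposed row: 3129 − 1355 = 1774.
So a = 1774, b = 1355, c = 640, d = 3083.
OR = (a·d)/(b·c) = (1774 × 3083) / (1355 × 640) = 5469242 / 867200 = 6.30678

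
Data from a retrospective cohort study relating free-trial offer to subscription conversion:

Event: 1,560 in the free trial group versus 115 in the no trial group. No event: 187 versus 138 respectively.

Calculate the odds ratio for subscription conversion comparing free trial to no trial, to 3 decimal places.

10.011

From the description: a = 1560, b = 187, c = 115, d = 138.
OR = (a·d)/(b·c) = (1560 × 138) / (187 × 115) = 215280 / 21505 = 10.01070
The odds of subscription conversion are about 10.01 times as high in the free trial group.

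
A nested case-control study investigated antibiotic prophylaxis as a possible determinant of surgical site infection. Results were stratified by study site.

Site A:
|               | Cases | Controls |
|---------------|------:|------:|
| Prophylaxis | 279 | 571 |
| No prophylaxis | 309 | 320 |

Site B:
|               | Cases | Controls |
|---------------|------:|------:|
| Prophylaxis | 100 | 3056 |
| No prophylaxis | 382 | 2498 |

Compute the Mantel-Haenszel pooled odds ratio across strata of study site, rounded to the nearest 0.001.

OR_MH = Σ(aᵢdᵢ/nᵢ) / Σ(bᵢcᵢ/nᵢ), where nᵢ is the stratum total.
Stratum 1 (Site A): n = 1479; a·d/n = 279·320/1479 = 60.3651; b·c/n = 571·309/1479 = 119.2961
Stratum 2 (Site B): n = 6036; a·d/n = 100·2498/6036 = 41.3850; b·c/n = 3056·382/6036 = 193.4049
OR_MH = (60.3651 + 41.3850) / (119.2961 + 193.4049) = 101.7501 / 312.7010 = 0.32539

0.325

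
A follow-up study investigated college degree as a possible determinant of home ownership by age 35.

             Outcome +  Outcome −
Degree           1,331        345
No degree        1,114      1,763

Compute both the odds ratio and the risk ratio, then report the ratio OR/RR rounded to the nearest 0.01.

2.98

Cells: a = 1331, b = 345, c = 1114, d = 1763.
OR = (1331·1763)/(345·1114) = 2346553/384330 = 6.10557
Risk in exposed = 1331/1676 = 0.79415; risk in unexposed = 1114/2877 = 0.38721; RR = 2.05097
OR/RR = 6.10557 / 2.05097 = 2.97692
The outcome is not rare, so the OR lies further from 1 than the RR.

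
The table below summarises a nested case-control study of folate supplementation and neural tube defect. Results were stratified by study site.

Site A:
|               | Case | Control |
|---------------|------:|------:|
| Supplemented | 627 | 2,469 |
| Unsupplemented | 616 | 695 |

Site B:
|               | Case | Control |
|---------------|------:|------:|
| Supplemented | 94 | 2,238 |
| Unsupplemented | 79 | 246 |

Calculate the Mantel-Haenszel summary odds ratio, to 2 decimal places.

0.26

OR_MH = Σ(aᵢdᵢ/nᵢ) / Σ(bᵢcᵢ/nᵢ), where nᵢ is the stratum total.
Stratum 1 (Site A): n = 4407; a·d/n = 627·695/4407 = 98.8802; b·c/n = 2469·616/4407 = 345.1110
Stratum 2 (Site B): n = 2657; a·d/n = 94·246/2657 = 8.7030; b·c/n = 2238·79/2657 = 66.5420
OR_MH = (98.8802 + 8.7030) / (345.1110 + 66.5420) = 107.5832 / 411.6529 = 0.26134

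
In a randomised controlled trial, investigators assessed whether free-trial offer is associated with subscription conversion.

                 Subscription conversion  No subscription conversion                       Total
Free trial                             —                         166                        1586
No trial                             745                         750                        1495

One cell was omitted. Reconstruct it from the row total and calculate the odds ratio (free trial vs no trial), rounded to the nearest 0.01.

The missing cell is in the exposed row: 1586 − 166 = 1420.
So a = 1420, b = 166, c = 745, d = 750.
OR = (a·d)/(b·c) = (1420 × 750) / (166 × 745) = 1065000 / 123670 = 8.61163

8.61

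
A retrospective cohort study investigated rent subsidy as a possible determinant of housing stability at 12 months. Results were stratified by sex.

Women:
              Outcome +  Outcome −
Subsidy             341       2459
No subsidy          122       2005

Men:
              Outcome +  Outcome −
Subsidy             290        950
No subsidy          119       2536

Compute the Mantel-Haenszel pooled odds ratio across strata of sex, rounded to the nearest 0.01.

3.64

OR_MH = Σ(aᵢdᵢ/nᵢ) / Σ(bᵢcᵢ/nᵢ), where nᵢ is the stratum total.
Stratum 1 (Women): n = 4927; a·d/n = 341·2005/4927 = 138.7670; b·c/n = 2459·122/4927 = 60.8886
Stratum 2 (Men): n = 3895; a·d/n = 290·2536/3895 = 188.8164; b·c/n = 950·119/3895 = 29.0244
OR_MH = (138.7670 + 188.8164) / (60.8886 + 29.0244) = 327.5834 / 89.9130 = 3.64334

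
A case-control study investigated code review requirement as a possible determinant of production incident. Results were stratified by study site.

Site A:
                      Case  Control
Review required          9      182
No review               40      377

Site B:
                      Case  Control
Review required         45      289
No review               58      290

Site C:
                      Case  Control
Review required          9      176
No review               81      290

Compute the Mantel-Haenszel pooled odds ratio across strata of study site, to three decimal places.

OR_MH = Σ(aᵢdᵢ/nᵢ) / Σ(bᵢcᵢ/nᵢ), where nᵢ is the stratum total.
Stratum 1 (Site A): n = 608; a·d/n = 9·377/608 = 5.5806; b·c/n = 182·40/608 = 11.9737
Stratum 2 (Site B): n = 682; a·d/n = 45·290/682 = 19.1349; b·c/n = 289·58/682 = 24.5777
Stratum 3 (Site C): n = 556; a·d/n = 9·290/556 = 4.6942; b·c/n = 176·81/556 = 25.6403
OR_MH = (5.5806 + 19.1349 + 4.6942) / (11.9737 + 24.5777 + 25.6403) = 29.4097 / 62.1917 = 0.47289

0.473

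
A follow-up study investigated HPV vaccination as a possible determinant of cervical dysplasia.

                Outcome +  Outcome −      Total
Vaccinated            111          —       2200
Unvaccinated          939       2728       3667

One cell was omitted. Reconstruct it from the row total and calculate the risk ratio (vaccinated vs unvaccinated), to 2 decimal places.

0.20

The missing cell is in the exposed row: 2200 − 111 = 2089.
So a = 111, b = 2089, c = 939, d = 2728.
RR = [a/(a+b)] / [c/(c+d)] = (111/2200) / (939/3667) = 0.05045/0.25607 = 0.19704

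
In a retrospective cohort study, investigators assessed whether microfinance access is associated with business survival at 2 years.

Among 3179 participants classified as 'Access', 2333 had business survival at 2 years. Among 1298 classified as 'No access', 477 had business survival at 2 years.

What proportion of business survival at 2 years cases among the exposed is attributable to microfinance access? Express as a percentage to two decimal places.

From the description: a = 2333, b = 846, c = 477, d = 821.
Risk in exposed = 2333/3179 = 0.73388; risk in unexposed = 477/1298 = 0.36749.
RR = 0.73388/0.36749 = 1.99701
AR% = (RR − 1)/RR × 100 = (1.99701 − 1)/1.99701 × 100 = 49.9252%

49.93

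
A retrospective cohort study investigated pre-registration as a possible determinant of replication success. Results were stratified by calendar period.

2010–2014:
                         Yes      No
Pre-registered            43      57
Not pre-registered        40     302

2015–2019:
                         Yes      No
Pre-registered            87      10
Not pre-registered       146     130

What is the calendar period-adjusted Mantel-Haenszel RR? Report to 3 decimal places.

RR_MH = Σ(aᵢ·n₀ᵢ/nᵢ) / Σ(cᵢ·n₁ᵢ/nᵢ), with n₁ᵢ = aᵢ+bᵢ (exposed), n₀ᵢ = cᵢ+dᵢ (unexposed), nᵢ = n₁ᵢ+n₀ᵢ.
Stratum 1 (2010–2014): n₁ = 100, n₀ = 342, n = 442; a·n₀/n = 43·342/442 = 33.2715; c·n₁/n = 40·100/442 = 9.0498
Stratum 2 (2015–2019): n₁ = 97, n₀ = 276, n = 373; a·n₀/n = 87·276/373 = 64.3753; c·n₁/n = 146·97/373 = 37.9678
RR_MH = (33.2715 + 64.3753) / (9.0498 + 37.9678) = 97.6468 / 47.0176 = 2.07681

2.077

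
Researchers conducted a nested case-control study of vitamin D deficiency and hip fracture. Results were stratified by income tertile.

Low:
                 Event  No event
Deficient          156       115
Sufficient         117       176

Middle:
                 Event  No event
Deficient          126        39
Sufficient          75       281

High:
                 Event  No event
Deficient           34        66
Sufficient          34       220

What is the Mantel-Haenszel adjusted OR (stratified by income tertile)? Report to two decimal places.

OR_MH = Σ(aᵢdᵢ/nᵢ) / Σ(bᵢcᵢ/nᵢ), where nᵢ is the stratum total.
Stratum 1 (Low): n = 564; a·d/n = 156·176/564 = 48.6809; b·c/n = 115·117/564 = 23.8564
Stratum 2 (Middle): n = 521; a·d/n = 126·281/521 = 67.9578; b·c/n = 39·75/521 = 5.6142
Stratum 3 (High): n = 354; a·d/n = 34·220/354 = 21.1299; b·c/n = 66·34/354 = 6.3390
OR_MH = (48.6809 + 67.9578 + 21.1299) / (23.8564 + 5.6142 + 6.3390) = 137.7686 / 35.8096 = 3.84726

3.85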